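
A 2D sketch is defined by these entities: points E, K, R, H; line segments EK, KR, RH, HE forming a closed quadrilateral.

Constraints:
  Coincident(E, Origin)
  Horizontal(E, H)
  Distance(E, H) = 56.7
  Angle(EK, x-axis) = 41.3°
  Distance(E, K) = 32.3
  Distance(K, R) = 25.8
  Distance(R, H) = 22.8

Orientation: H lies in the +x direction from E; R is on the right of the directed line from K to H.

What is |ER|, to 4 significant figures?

34.14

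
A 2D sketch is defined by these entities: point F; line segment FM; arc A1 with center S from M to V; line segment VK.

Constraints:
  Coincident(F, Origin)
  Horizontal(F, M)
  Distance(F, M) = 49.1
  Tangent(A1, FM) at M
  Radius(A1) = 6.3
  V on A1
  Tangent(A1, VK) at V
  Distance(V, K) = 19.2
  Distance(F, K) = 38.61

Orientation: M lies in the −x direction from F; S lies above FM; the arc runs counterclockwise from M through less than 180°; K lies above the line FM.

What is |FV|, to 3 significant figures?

43.9

F is at the origin; FM is horizontal with |FM| = 49.1 and M on the −x side, so M = (-49.1, 0.00). Since A1 is tangent to FM there, SM ⟂ FM, so S = M + (0, 6.3) = (-49.1, 6.30). Since SV ⟂ VK (tangency), |SK| = √(6.3² + 19.2²) = 20.2 regardless of where V sits on A1. So K lies on both circle(F, 38.61) and circle(S, 20.2); the above-FM intersection is K = (-33.5, 19.2). V is the foot of the tangent from K: V = (-43.8, 2.93).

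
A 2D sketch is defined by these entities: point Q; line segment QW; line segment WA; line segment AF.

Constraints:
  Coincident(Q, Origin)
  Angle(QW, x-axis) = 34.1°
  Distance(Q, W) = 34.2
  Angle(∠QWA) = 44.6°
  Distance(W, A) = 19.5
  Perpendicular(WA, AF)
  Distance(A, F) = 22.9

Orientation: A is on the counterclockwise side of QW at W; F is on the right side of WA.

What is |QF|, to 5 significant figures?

47.164

Q is at the origin; QW runs at 34.1° with length 34.2, so W = 34.2·(cos 34.1°, sin 34.1°) = (28.320, 19.174). ∠QWA = 44.6°, so WA runs at 34.1° + (180° − 44.6°) = 169.50° from the x-axis; with |WA| = 19.5, A = W + 19.5·(cos 169.50°, sin 169.50°) = (9.1462, 22.727). WA is perpendicular to AF; with |AF| = 22.9 on the right of WA, F = A + 22.9·(0.18224, 0.98325) = (13.319, 45.244). Then |QF| = |F − Q| = 47.164.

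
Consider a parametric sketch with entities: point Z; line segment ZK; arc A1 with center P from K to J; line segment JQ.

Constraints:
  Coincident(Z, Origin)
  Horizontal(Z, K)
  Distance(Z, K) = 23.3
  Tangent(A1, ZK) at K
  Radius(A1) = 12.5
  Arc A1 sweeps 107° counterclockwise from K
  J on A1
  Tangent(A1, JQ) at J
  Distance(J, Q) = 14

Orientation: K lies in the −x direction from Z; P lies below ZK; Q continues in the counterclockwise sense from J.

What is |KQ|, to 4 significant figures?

30.57

Z is at the origin; ZK is horizontal with |ZK| = 23.3 and K on the −x side, so K = (-23.30, 0.000). A1 meets ZK tangentially, so PK is at right angles to ZK, so P = K + (0, -12.5) = (-23.30, -12.50). On A1, K sits at bearing 90° from P; a 107° counterclockwise sweep puts J at bearing 197°, so J = P + 12.5·(cos 197°, sin 197°) = (-35.25, -16.15). The tangent condition forces PJ to be normal to JQ, so JQ runs along (−sin 197°, cos 197°); with |JQ| = 14.0, Q = (-31.16, -29.54). Then |KQ| = |Q − K| = 30.57.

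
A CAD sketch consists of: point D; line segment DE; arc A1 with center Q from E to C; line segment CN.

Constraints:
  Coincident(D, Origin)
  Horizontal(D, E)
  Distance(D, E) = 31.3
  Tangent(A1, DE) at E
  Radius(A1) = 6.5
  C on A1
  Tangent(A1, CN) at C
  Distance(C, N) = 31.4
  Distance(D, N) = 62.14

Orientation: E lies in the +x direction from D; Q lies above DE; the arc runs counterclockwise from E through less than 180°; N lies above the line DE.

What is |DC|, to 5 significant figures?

36.459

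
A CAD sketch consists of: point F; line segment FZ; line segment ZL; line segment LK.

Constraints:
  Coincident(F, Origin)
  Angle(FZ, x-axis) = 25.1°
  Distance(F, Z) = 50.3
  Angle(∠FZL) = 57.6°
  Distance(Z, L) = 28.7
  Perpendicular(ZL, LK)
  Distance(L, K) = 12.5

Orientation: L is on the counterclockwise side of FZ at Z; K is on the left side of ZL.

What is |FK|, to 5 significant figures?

30.021

∠FZL = 57.6°, so ZL runs at 25.1° + (180° − 57.6°) = 147.50° from the x-axis; with |ZL| = 28.7, L = Z + 28.7·(cos 147.50°, sin 147.50°) = (21.345, 36.758). The perpendicularity gives LK at right angles to ZL; with |LK| = 12.5 on the left of ZL, K = L + 12.5·(-0.53730, -0.84339) = (14.629, 26.215). Then |FK| = |K − F| = 30.021.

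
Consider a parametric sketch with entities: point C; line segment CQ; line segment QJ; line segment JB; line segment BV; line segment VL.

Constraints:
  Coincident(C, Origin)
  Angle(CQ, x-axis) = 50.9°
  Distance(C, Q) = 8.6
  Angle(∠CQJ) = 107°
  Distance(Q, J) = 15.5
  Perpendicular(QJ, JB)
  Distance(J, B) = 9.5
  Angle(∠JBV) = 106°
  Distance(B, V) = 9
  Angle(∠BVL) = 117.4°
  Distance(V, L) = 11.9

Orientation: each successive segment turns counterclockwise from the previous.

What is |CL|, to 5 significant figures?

5.0317

C is at the origin; CQ runs at 50.9° with length 8.6, so Q = (5.4238, 6.6740). ∠CQJ = 107.0° gives QJ at 123.90° from the x-axis; with |QJ| = 15.5, J = (-3.2212, 19.539). QJ is perpendicular to JB, so JB runs at -146.10°; with |JB| = 9.5, B = (-11.106, 14.241). ∠JBV = 106.0° gives BV at -72.100° from the x-axis; with |BV| = 9.0, V = (-8.3401, 5.6763). ∠BVL = 117.4° gives VL at -9.5000° from the x-axis; with |VL| = 11.9, L = (3.3967, 3.7122). Then |CL| = |L − C| = 5.0317.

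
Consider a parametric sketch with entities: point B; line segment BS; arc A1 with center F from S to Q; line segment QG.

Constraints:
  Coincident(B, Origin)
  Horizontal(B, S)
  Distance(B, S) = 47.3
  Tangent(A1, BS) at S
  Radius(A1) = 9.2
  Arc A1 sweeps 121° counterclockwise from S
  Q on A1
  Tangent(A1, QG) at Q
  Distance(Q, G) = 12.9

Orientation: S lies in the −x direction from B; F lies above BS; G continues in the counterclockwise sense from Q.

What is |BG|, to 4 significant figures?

52.40

B is at the origin; BS is horizontal with |BS| = 47.3 and S on the −x side, so S = (-47.30, 0.000). Since A1 is tangent to BS there, FS ⟂ BS, so F = S + (0, 9.2) = (-47.30, 9.200). On A1, S sits at bearing -90° from F; a 121° counterclockwise sweep puts Q at bearing 31°, so Q = F + 9.2·(cos 31°, sin 31°) = (-39.41, 13.94). The tangent condition forces FQ to be normal to QG, so QG runs along (−sin 31°, cos 31°); with |QG| = 12.9, G = (-46.06, 25.00). Then |BG| = |G − B| = 52.40.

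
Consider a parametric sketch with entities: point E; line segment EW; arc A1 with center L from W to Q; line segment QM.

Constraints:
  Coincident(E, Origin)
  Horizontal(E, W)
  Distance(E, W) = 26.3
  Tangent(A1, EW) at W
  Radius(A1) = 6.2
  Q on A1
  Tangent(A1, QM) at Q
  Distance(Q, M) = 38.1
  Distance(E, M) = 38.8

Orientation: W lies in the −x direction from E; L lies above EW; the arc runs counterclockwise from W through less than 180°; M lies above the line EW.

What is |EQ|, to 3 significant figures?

21.0

Checks: |LQ| = 6.200 ✓; ∠(LQ, QM) = 90.00° ✓; |QM| = 38.10 ✓; |EM| = 38.80 ✓.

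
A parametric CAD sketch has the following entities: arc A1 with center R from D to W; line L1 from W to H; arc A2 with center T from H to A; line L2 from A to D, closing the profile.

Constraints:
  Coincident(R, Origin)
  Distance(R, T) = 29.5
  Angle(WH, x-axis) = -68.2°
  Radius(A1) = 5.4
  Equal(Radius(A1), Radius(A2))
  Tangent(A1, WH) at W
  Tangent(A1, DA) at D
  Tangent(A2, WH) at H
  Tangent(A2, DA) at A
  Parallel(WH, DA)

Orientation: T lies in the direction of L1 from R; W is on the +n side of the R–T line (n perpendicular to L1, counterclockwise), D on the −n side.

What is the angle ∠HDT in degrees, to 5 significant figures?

9.7346°

The slot axis is L1's direction at -68.2°, so u = (cos -68.2°, sin -68.2°) = (0.37137, -0.92849) and n = (−sin -68.2°, cos -68.2°) = (0.92849, 0.37137). R is at the origin and T lies 29.5 along u from R, so T = 29.5·u = (10.955, -27.390). Tangency of A1 to both parallel lines with radius 5.4 puts W and D at R ± 5.4·n: W = (5.0138, 2.0054), D = (-5.0138, -2.0054). Equal radii place H and A the same way about T: H = T + 5.4·n = (15.969, -25.385), A = T − 5.4·n = (5.9415, -29.396). Then cos ∠HDT = DH·DT / (|DH||DT|), giving 9.7346°.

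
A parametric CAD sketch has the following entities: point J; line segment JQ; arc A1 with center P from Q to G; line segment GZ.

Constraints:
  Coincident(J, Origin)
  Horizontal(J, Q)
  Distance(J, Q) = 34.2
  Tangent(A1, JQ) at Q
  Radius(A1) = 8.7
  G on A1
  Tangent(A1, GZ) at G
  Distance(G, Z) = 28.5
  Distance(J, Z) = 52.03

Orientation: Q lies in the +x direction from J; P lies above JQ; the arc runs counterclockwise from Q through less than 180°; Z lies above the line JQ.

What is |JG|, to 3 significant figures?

44.0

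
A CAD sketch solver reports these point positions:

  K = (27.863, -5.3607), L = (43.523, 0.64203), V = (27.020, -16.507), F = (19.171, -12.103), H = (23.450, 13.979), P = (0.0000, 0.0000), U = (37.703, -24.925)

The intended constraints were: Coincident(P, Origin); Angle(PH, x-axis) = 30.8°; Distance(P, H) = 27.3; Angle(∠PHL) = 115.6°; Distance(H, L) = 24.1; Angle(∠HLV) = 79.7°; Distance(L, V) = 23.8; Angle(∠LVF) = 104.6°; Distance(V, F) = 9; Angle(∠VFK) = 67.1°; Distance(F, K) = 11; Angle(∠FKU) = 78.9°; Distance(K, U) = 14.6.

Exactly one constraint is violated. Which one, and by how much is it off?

Distance(K, U) = 14.6 — off by 7.30.

P = (0.00, 0.00) ✓; PH at 30.80° ✓; |PH| = 27.30 ✓; ∠PHL = 115.6° ✓; |HL| = 24.10 ✓; ∠HLV = 79.70° ✓; |LV| = 23.80 ✓; ∠LVF = 104.6° ✓; |VF| = 9.000 ✓; ∠VFK = 67.10° ✓; |FK| = 11.00 ✓; ∠FKU = 78.90° ✓; |KU| = 21.90 ✗.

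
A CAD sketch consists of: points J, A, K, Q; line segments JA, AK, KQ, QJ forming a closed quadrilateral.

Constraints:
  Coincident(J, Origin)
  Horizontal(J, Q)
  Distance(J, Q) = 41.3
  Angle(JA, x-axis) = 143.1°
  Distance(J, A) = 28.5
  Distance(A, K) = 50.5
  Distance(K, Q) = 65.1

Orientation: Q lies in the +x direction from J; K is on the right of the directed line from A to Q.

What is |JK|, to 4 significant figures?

36.02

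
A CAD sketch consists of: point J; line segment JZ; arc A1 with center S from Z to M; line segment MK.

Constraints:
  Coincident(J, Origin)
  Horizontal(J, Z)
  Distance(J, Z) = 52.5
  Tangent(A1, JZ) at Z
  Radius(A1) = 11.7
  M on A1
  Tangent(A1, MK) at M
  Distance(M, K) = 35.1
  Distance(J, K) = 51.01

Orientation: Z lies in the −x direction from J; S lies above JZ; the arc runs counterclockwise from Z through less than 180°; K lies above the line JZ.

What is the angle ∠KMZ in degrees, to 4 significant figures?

144.4°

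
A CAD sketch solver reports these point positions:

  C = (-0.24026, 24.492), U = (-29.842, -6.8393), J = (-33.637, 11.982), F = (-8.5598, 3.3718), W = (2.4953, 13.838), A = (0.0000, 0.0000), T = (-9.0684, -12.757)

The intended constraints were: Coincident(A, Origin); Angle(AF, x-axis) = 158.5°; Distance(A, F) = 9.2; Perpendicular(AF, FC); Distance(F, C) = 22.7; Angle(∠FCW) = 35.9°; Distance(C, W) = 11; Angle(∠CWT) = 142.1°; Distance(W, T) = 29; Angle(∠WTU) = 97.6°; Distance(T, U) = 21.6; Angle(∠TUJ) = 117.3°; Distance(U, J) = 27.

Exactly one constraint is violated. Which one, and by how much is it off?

Distance(U, J) = 27 — off by 7.80.

A = (0.00, 0.00) ✓; AF at 158.5° ✓; |AF| = 9.200 ✓; ∠(AF, FC) = 90.00° ✓; |FC| = 22.70 ✓; ∠FCW = 35.90° ✓; |CW| = 11.00 ✓; ∠CWT = 142.1° ✓; |WT| = 29.00 ✓; ∠WTU = 97.60° ✓; |TU| = 21.60 ✓; ∠TUJ = 117.3° ✓; |UJ| = 19.20 ✗.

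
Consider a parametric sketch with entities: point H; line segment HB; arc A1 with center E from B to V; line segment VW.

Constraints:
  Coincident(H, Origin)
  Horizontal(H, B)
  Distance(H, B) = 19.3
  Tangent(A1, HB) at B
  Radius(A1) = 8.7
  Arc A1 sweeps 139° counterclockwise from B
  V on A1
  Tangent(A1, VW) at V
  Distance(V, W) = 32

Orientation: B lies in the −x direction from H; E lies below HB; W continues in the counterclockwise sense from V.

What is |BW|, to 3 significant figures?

40.7

On A1, B sits at bearing 90° from E; a 139° counterclockwise sweep puts V at bearing 229°, so V = E + 8.7·(cos 229°, sin 229°) = (-25.0, -15.3). A1 meets VW tangentially, so EV is at right angles to VW, so VW runs along (−sin 229°, cos 229°); with |VW| = 32.0, W = (-0.857, -36.3). Then |BW| = |W − B| = 40.7.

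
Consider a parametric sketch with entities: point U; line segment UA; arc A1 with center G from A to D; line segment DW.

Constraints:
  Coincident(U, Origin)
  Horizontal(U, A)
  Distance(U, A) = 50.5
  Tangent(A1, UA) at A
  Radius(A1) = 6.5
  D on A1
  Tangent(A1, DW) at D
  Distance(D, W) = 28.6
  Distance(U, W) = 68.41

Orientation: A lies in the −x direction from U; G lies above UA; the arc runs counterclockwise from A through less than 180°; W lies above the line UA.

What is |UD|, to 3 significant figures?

45.9

Checks: |UA| = 50.50 ✓; |GD| = 6.500 ✓; ∠(GD, DW) = 90.00° ✓; |DW| = 28.60 ✓; |UW| = 68.41 ✓.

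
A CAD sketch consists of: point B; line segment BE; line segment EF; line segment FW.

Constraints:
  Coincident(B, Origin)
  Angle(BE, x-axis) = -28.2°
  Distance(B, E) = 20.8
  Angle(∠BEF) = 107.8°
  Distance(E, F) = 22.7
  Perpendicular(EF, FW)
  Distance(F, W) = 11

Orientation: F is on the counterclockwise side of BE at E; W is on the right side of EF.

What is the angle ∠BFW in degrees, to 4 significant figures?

124.3°

∠BEF = 107.8°, so EF runs at -28.2° + (180° − 107.8°) = 44.00° from the x-axis; with |EF| = 22.7, F = E + 22.7·(cos 44.00°, sin 44.00°) = (34.66, 5.940). EF ⟂ FW; with |FW| = 11.0 on the right of EF, W = F + 11.0·(0.6947, -0.7193) = (42.30, -1.973). Then cos ∠BFW = FB·FW / (|FB||FW|), giving 124.3°.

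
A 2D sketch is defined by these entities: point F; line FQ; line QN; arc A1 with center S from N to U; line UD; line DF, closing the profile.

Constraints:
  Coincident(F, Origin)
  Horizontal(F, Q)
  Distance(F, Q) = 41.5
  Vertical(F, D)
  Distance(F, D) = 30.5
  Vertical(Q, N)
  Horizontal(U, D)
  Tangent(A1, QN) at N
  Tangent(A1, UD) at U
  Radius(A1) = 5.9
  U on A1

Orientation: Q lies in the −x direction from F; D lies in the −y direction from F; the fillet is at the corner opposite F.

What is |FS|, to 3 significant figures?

43.3

F is at the origin; F and Q share the same y with |FQ| = 41.5 and Q on the −x side, so Q = (-41.5, 0.00). F and D share the same x with |FD| = 30.5 and D on the −y side, so D = (0.00, -30.5). The virtual corner opposite F is at (-41.5, -30.5). Since A1 is tangent to QN there, SN ⟂ QN and A1 meets UD tangentially, so SU is at right angles to UD, with radius 5.9, so the center S sits 5.9 in from both sides at S = (-35.6, -24.6). Then |FS| = |S − F| = 43.3.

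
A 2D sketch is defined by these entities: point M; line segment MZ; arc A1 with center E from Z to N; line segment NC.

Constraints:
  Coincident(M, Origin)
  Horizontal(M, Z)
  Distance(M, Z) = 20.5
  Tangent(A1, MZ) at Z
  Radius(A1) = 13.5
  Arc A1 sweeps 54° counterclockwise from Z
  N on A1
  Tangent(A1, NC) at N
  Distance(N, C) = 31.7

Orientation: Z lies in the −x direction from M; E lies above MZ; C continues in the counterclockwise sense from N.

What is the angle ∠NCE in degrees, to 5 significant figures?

23.068°

On A1, Z sits at bearing -90° from E; a 54° counterclockwise sweep puts N at bearing -36°, so N = E + 13.5·(cos -36°, sin -36°) = (-9.5783, 5.5649). The tangent condition forces EN to be normal to NC, so NC runs along (−sin -36°, cos -36°); with |NC| = 31.7, C = (9.0545, 31.211). Then cos ∠NCE = CN·CE / (|CN||CE|), giving 23.068°.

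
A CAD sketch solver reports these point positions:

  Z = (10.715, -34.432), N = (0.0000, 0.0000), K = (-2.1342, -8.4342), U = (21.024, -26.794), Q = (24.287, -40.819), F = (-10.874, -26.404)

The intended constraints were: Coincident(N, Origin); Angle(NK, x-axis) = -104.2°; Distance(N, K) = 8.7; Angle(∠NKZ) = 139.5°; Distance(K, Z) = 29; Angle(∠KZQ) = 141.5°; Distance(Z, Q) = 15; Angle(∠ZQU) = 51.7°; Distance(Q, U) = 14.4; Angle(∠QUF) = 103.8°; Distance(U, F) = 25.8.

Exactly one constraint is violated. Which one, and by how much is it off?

Distance(U, F) = 25.8 — off by 6.10.

N = (0.00, 0.00) ✓; NK at -104.2° ✓; |NK| = 8.700 ✓; ∠NKZ = 139.5° ✓; |KZ| = 29.00 ✓; ∠KZQ = 141.5° ✓; |ZQ| = 15.00 ✓; ∠ZQU = 51.70° ✓; |QU| = 14.40 ✓; ∠QUF = 103.8° ✓; |UF| = 31.90 ✗.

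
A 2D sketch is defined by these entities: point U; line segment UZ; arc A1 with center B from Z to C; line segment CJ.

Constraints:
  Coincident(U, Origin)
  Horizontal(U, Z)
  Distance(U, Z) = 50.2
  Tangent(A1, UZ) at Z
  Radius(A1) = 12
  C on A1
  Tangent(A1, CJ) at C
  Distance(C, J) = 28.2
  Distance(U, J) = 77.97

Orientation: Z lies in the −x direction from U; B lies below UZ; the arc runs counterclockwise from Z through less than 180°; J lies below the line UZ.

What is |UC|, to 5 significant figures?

62.427

U is at the origin; UZ is horizontal with |UZ| = 50.2 and Z on the −x side, so Z = (-50.200, 0.0000). A1 meets UZ tangentially, so BZ is at right angles to UZ, so B = Z + (0, -12) = (-50.200, -12.000). Since BC ⟂ CJ (tangency), |BJ| = √(12.0² + 28.2²) = 30.647 regardless of where C sits on A1. So J lies on both circle(U, 77.97) and circle(B, 30.647); the below-UZ intersection is J = (-69.094, -36.130). C is the foot of the tangent from J: C = (-61.791, -8.8924).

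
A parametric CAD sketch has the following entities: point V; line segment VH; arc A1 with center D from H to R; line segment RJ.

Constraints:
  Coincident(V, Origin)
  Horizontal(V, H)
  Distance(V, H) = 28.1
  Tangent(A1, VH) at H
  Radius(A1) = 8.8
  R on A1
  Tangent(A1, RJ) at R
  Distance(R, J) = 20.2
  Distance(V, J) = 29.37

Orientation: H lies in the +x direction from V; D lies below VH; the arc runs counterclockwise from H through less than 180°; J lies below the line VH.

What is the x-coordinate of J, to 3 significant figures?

14.1

Checks: |DH| = 8.800 ✓; |DR| = 8.800 ✓; ∠(DR, RJ) = 90.00° ✓; |RJ| = 20.20 ✓; |VJ| = 29.37 ✓.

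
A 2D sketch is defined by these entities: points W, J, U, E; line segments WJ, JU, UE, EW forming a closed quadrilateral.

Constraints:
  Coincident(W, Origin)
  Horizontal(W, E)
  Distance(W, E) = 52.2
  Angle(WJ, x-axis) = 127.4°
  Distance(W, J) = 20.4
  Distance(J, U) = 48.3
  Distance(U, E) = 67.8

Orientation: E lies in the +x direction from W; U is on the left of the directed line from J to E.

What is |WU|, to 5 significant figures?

58.172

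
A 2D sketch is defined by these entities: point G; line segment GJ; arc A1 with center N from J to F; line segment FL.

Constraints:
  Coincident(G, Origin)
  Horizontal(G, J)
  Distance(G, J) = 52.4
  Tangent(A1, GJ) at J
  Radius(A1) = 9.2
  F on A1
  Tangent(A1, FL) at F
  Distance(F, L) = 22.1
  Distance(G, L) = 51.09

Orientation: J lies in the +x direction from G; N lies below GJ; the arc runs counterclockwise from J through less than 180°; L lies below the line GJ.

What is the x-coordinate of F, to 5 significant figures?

43.242

G is at the origin; GJ is horizontal with |GJ| = 52.4 and J on the +x side, so J = (52.400, 0.0000). The tangent condition forces NJ to be normal to GJ, so N = J + (0, -9.2) = (52.400, -9.2000). Since NF ⟂ FL (tangency), |NL| = √(9.2² + 22.1²) = 23.938 regardless of where F sits on A1. So L lies on both circle(G, 51.09) and circle(N, 23.938); the below-GJ intersection is L = (41.123, -30.316). F is the foot of the tangent from L: F = (43.242, -8.3179).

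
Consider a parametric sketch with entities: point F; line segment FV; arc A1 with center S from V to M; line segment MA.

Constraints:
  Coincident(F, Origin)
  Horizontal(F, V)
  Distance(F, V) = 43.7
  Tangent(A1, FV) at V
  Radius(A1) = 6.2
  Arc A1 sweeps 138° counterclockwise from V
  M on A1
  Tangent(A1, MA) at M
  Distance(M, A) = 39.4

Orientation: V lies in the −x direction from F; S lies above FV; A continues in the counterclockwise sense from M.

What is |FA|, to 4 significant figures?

78.23

F is at the origin; FV is horizontal with |FV| = 43.7 and V on the −x side, so V = (-43.70, 0.000). A1 meets FV tangentially, so SV is at right angles to FV, so S = V + (0, 6.2) = (-43.70, 6.200). On A1, V sits at bearing -90° from S; a 138° counterclockwise sweep puts M at bearing 48°, so M = S + 6.2·(cos 48°, sin 48°) = (-39.55, 10.81). Tangency of A1 to MA means the radius SM is perpendicular to MA, so MA runs along (−sin 48°, cos 48°); with |MA| = 39.4, A = (-68.83, 37.17). Then |FA| = |A − F| = 78.23.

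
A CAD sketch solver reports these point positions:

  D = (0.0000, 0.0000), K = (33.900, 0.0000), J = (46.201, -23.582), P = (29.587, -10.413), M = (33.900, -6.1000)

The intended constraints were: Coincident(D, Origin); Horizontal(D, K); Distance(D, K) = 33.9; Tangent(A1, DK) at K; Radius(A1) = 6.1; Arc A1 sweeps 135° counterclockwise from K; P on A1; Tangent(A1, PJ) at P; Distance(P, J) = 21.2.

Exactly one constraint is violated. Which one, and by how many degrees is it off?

Tangent(A1, PJ) at P — off by 6.60°.

D = (0.00, 0.00) ✓; D.y = 0.00, K.y = 0.00 ✓; |DK| = 33.90 ✓; ∠(MK, KD) = 90.00° ✓; |MK| = 6.100 ✓; bearing(M→P) − bearing(M→K) = 135.0° ✓; |MP| = 6.100 ✓; ∠(MP, PJ) = 83.40° ✗; |PJ| = 21.20 ✓.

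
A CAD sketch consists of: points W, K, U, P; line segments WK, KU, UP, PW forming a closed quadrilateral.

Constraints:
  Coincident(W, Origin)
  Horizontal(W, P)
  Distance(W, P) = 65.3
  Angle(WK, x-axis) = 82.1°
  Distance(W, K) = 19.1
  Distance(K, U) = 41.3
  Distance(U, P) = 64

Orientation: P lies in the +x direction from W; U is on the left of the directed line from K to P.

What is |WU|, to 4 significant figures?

58.69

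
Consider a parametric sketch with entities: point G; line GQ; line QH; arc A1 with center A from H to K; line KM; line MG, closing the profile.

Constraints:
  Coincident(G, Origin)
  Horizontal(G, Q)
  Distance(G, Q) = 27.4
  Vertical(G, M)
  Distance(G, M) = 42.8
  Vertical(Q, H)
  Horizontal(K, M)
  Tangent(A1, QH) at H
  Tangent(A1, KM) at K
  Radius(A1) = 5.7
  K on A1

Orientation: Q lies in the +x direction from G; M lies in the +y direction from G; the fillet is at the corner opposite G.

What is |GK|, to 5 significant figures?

47.987

G is at the origin; GQ is horizontal with |GQ| = 27.4 and Q on the +x side, so Q = (27.400, 0.0000). G and M share the same x with |GM| = 42.8 and M on the +y side, so M = (0.0000, 42.800). The virtual corner opposite G is at (27.400, 42.800). Tangency of A1 to QH means the radius AH is perpendicular to QH and the tangent condition forces AK to be normal to KM, with radius 5.7, so the center A sits 5.7 in from both sides at A = (21.700, 37.100). That places the tangent points at H = (27.400, 37.100) on QH and K = (21.700, 42.800) on KM. Then |GK| = |K − G| = 47.987.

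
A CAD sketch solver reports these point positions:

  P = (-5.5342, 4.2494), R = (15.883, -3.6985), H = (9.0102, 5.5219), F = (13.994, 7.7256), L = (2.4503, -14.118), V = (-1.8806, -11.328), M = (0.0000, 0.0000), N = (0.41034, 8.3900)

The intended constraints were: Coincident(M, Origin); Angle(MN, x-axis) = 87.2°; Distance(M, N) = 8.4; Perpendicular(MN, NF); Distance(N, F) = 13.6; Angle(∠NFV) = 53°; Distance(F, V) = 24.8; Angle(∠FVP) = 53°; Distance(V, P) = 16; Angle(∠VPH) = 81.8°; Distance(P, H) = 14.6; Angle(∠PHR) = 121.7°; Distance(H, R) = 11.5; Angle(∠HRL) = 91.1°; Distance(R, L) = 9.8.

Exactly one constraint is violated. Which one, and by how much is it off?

Distance(R, L) = 9.8 — off by 7.20.

M = (0.00, 0.00) ✓; MN at 87.20° ✓; |MN| = 8.400 ✓; ∠(MN, NF) = 90.00° ✓; |NF| = 13.60 ✓; ∠NFV = 53.00° ✓; |FV| = 24.80 ✓; ∠FVP = 53.00° ✓; |VP| = 16.00 ✓; ∠VPH = 81.80° ✓; |PH| = 14.60 ✓; ∠PHR = 121.7° ✓; |HR| = 11.50 ✓; ∠HRL = 91.10° ✓; |RL| = 17.00 ✗.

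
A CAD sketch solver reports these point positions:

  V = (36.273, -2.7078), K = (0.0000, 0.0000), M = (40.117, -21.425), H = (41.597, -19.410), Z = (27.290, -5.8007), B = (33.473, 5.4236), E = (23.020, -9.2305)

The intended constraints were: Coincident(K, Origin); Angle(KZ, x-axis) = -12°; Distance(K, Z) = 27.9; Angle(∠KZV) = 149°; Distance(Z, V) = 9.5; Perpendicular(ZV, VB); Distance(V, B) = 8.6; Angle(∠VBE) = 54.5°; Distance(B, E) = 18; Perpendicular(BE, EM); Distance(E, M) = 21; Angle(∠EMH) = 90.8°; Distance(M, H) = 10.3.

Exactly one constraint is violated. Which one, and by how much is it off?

Distance(M, H) = 10.3 — off by 7.80.

K = (0.00, 0.00) ✓; KZ at -12.00° ✓; |KZ| = 27.90 ✓; ∠KZV = 149.0° ✓; |ZV| = 9.501 ✓; ∠(ZV, VB) = 90.00° ✓; |VB| = 8.600 ✓; ∠VBE = 54.50° ✓; |BE| = 18.00 ✓; ∠(BE, EM) = 90.00° ✓; |EM| = 21.00 ✓; ∠EMH = 90.80° ✓; |MH| = 2.500 ✗.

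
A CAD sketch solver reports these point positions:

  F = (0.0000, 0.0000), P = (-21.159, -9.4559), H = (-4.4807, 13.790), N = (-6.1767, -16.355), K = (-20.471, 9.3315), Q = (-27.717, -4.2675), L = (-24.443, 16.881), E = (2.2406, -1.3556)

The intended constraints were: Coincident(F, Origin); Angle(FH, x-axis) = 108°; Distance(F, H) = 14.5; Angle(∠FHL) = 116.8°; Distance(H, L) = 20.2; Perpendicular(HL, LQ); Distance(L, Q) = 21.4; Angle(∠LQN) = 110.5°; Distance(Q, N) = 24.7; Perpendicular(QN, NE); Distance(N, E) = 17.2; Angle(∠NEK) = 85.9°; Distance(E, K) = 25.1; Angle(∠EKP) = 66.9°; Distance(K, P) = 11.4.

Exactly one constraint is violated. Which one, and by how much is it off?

Distance(K, P) = 11.4 — off by 7.40.

F = (0.00, 0.00) ✓; FH at 108.0° ✓; |FH| = 14.50 ✓; ∠FHL = 116.8° ✓; |HL| = 20.20 ✓; ∠(HL, LQ) = 90.00° ✓; |LQ| = 21.40 ✓; ∠LQN = 110.5° ✓; |QN| = 24.70 ✓; ∠(QN, NE) = 90.00° ✓; |NE| = 17.20 ✓; ∠NEK = 85.90° ✓; |EK| = 25.10 ✓; ∠EKP = 66.90° ✓; |KP| = 18.80 ✗.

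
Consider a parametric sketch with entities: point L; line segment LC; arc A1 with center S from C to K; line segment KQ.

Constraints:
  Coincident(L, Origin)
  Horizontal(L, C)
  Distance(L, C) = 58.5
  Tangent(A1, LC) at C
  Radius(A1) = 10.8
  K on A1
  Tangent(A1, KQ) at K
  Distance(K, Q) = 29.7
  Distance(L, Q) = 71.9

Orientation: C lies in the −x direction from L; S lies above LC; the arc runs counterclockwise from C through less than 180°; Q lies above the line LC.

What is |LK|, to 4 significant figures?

50.39

L is at the origin; LC is horizontal with |LC| = 58.5 and C on the −x side, so C = (-58.50, 0.000). The tangent condition forces SC to be normal to LC, so S = C + (0, 10.8) = (-58.50, 10.80). Since SK ⟂ KQ (tangency), |SQ| = √(10.8² + 29.7²) = 31.60 regardless of where K sits on A1. So Q lies on both circle(L, 71.9) and circle(S, 31.60); the above-LC intersection is Q = (-58.07, 42.40). K is the foot of the tangent from Q: K = (-48.30, 14.35).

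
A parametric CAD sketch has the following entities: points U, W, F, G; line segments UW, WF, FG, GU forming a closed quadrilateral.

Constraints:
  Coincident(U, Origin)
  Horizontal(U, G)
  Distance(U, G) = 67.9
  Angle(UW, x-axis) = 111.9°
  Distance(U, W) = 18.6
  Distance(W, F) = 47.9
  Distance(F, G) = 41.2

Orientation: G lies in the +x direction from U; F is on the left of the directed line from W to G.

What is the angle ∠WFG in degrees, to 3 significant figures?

119°

U is at the origin; UG is horizontal with |UG| = 67.9 and G in +x, so G = (67.9, 0). UW runs at 111.9° with |UW| = 18.6, so W = (-6.94, 17.3). F is determined by |WF| = 47.9 and |FG| = 41.2 together: it lies at the intersection of circle(W, 47.9) and circle(G, 41.2). With |WG| = 76.8, the foot of the radical line on WG is 42.3 from W and the perpendicular offset is √(47.9² − 42.3²) = 22.5. Taking the left-of-WG solution: F = (39.3, 29.7).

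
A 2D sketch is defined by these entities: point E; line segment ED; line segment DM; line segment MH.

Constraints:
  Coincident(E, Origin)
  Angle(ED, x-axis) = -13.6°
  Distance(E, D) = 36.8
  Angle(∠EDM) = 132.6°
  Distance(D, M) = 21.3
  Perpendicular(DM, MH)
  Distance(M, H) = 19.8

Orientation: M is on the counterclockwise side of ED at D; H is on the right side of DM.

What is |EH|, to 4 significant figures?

65.83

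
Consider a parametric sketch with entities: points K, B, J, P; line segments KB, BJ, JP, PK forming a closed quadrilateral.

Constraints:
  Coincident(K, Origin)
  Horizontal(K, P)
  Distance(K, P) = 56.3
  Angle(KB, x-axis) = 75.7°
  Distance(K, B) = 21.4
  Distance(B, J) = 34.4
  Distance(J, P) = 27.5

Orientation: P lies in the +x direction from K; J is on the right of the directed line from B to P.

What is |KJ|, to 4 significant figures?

29.39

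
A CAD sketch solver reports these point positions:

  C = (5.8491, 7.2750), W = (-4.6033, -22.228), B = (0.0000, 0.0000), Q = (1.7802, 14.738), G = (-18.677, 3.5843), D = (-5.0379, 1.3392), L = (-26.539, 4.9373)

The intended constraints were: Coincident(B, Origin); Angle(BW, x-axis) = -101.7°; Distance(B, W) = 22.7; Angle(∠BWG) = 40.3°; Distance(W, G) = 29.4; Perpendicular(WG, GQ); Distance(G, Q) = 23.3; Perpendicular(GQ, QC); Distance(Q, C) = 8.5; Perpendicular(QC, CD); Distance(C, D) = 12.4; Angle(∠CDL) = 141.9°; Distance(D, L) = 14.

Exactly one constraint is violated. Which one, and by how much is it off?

Distance(D, L) = 14 — off by 7.80.

B = (0.00, 0.00) ✓; BW at -101.7° ✓; |BW| = 22.70 ✓; ∠BWG = 40.30° ✓; |WG| = 29.40 ✓; ∠(WG, GQ) = 90.00° ✓; |GQ| = 23.30 ✓; ∠(GQ, QC) = 90.00° ✓; |QC| = 8.500 ✓; ∠(QC, CD) = 90.00° ✓; |CD| = 12.40 ✓; ∠CDL = 141.9° ✓; |DL| = 21.80 ✗.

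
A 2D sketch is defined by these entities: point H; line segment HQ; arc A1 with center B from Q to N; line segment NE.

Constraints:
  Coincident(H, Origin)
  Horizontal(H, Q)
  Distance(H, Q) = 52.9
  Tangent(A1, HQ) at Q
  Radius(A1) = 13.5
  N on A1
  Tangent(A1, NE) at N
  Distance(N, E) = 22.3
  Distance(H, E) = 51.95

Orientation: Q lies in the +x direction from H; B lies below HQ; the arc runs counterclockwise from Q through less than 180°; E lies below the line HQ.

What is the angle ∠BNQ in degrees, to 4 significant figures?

46.43°

Checks: |BN| = 13.50 ✓; ∠(BN, NE) = 90.00° ✓; |NE| = 22.30 ✓; |HE| = 51.95 ✓.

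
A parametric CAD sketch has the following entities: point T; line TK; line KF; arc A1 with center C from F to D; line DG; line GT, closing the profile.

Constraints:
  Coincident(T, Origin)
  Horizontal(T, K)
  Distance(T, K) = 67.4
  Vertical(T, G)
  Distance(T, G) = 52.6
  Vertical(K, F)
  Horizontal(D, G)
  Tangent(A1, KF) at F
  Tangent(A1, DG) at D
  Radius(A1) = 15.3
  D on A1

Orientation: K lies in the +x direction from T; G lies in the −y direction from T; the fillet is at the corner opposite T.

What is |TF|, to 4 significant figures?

77.03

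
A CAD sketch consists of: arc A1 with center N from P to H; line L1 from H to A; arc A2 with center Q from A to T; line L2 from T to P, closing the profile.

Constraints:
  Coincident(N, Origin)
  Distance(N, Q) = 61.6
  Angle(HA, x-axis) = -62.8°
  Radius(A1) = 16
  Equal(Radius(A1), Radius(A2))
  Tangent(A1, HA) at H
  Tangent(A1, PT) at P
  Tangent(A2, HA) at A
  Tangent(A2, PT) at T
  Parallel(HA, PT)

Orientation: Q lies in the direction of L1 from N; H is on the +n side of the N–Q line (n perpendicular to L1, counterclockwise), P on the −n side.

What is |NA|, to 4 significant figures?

63.64

The slot axis is L1's direction at -62.8°, so u = (cos -62.8°, sin -62.8°) = (0.4571, -0.8894) and n = (−sin -62.8°, cos -62.8°) = (0.8894, 0.4571). N is at the origin and Q lies 61.6 along u from N, so Q = 61.6·u = (28.16, -54.79). Tangency of A1 to both parallel lines with radius 16.0 puts H and P at N ± 16.0·n: H = (14.23, 7.314), P = (-14.23, -7.314). Equal radii place A and T the same way about Q: A = Q + 16.0·n = (42.39, -47.47), T = Q − 16.0·n = (13.93, -62.10). Then |NA| = |A − N| = 63.64.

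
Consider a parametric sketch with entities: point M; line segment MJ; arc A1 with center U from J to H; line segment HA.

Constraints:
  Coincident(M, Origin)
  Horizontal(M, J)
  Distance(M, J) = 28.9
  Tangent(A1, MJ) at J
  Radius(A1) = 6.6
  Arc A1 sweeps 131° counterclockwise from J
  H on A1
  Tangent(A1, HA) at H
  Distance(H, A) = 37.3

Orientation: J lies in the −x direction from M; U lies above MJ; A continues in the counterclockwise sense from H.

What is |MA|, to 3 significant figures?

62.2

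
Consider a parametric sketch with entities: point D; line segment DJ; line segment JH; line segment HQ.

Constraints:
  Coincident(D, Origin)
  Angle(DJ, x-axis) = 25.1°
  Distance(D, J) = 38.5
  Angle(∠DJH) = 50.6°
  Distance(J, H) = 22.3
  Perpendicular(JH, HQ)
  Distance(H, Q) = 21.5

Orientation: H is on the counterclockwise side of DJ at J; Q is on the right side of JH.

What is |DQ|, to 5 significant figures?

51.295

D is at the origin; DJ runs at 25.1° with length 38.5, so J = 38.5·(cos 25.1°, sin 25.1°) = (34.864, 16.332). ∠DJH = 50.6°, so JH runs at 25.1° + (180° − 50.6°) = 154.50° from the x-axis; with |JH| = 22.3, H = J + 22.3·(cos 154.50°, sin 154.50°) = (14.737, 25.932). The perpendicularity gives HQ at right angles to JH; with |HQ| = 21.5 on the right of JH, Q = H + 21.5·(0.43051, 0.90259) = (23.993, 45.338). Then |DQ| = |Q − D| = 51.295.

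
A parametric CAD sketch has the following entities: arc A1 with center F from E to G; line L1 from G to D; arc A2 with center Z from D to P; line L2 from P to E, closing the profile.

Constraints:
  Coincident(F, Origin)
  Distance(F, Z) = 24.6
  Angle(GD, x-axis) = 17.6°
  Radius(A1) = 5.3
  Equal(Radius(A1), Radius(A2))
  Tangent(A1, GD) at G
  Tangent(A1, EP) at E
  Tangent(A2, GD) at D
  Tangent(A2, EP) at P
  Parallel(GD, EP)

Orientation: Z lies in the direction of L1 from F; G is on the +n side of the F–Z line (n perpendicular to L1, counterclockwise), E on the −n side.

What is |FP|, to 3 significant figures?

25.2

The slot axis is L1's direction at 17.6°, so u = (cos 17.6°, sin 17.6°) = (0.953, 0.302) and n = (−sin 17.6°, cos 17.6°) = (-0.302, 0.953). F is at the origin and Z lies 24.6 along u from F, so Z = 24.6·u = (23.4, 7.44). Tangency of A1 to both parallel lines with radius 5.3 puts G and E at F ± 5.3·n: G = (-1.60, 5.05), E = (1.60, -5.05). Equal radii place D and P the same way about Z: D = Z + 5.3·n = (21.8, 12.5), P = Z − 5.3·n = (25.1, 2.39). Then |FP| = |P − F| = 25.2.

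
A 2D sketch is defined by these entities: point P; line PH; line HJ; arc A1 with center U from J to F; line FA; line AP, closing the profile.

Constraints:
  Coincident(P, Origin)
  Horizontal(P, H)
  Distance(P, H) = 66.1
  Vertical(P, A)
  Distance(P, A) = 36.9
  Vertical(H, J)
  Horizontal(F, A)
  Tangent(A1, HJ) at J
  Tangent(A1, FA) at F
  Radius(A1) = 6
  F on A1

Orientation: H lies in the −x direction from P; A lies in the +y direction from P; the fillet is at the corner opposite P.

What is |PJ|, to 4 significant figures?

72.97

P is at the origin; P and H share the same y with |PH| = 66.1 and H on the −x side, so H = (-66.10, 0.000). P and A share the same x with |PA| = 36.9 and A on the +y side, so A = (0.000, 36.90). The virtual corner opposite P is at (-66.10, 36.90). The tangent condition forces UJ to be normal to HJ and since A1 is tangent to FA there, UF ⟂ FA, with radius 6.0, so the center U sits 6.0 in from both sides at U = (-60.10, 30.90). That places the tangent points at J = (-66.10, 30.90) on HJ and F = (-60.10, 36.90) on FA. Then |PJ| = |J − P| = 72.97.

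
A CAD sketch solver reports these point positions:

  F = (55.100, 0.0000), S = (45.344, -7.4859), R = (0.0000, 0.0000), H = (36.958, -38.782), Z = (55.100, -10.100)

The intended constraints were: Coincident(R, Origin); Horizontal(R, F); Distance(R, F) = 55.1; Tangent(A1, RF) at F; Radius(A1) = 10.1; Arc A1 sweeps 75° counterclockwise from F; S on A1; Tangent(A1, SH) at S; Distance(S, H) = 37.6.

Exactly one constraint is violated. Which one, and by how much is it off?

Distance(S, H) = 37.6 — off by 5.20.

R = (0.00, 0.00) ✓; R.y = 0.00, F.y = 0.00 ✓; |RF| = 55.10 ✓; ∠(ZF, FR) = 90.00° ✓; |ZF| = 10.10 ✓; bearing(Z→S) − bearing(Z→F) = 75.00° ✓; |ZS| = 10.10 ✓; ∠(ZS, SH) = 90.00° ✓; |SH| = 32.40 ✗.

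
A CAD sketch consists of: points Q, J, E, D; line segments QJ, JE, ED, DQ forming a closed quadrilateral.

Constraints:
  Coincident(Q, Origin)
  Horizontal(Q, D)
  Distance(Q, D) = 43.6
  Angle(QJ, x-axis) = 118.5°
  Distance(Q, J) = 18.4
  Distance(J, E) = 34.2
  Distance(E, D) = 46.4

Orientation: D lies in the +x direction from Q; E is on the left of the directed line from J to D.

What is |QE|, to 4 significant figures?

42.00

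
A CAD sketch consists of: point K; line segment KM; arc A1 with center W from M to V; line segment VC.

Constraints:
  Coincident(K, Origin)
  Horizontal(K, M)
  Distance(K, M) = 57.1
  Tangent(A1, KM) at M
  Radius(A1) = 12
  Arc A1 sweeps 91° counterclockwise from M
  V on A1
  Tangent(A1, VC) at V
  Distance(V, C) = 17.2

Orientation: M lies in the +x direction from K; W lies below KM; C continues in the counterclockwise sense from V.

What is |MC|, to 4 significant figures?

31.65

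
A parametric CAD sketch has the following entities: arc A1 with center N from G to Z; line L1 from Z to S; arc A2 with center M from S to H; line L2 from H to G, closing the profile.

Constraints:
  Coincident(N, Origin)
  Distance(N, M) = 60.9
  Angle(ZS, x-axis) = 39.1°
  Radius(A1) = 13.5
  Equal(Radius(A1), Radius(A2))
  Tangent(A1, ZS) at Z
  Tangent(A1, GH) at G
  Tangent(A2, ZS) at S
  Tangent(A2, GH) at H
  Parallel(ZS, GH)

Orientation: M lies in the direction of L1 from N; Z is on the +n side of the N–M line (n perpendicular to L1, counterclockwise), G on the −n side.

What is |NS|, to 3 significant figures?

62.4

The slot axis is L1's direction at 39.1°, so u = (cos 39.1°, sin 39.1°) = (0.776, 0.631) and n = (−sin 39.1°, cos 39.1°) = (-0.631, 0.776). N is at the origin and M lies 60.9 along u from N, so M = 60.9·u = (47.3, 38.4). Tangency of A1 to both parallel lines with radius 13.5 puts Z and G at N ± 13.5·n: Z = (-8.51, 10.5), G = (8.51, -10.5). Equal radii place S and H the same way about M: S = M + 13.5·n = (38.7, 48.9), H = M − 13.5·n = (55.8, 27.9). Then |NS| = |S − N| = 62.4.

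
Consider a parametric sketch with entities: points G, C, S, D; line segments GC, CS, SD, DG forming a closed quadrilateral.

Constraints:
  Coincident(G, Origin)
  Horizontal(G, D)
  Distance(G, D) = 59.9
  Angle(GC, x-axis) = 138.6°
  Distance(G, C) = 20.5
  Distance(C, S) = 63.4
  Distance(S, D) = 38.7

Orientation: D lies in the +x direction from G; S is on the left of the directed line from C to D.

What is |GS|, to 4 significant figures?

56.57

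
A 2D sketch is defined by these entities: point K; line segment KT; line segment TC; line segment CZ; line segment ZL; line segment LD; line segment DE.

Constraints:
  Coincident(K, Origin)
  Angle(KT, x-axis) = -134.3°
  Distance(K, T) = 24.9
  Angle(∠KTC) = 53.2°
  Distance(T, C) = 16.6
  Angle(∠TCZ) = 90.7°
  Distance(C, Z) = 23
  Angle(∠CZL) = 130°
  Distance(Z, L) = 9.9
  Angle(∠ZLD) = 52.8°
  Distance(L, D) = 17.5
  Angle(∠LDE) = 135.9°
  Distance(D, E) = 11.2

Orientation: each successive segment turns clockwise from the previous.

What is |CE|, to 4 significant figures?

3.625

K is at the origin; KT runs at -134.3° with length 24.9, so T = (-17.39, -17.82). ∠KTC = 53.2° gives TC at 98.90° from the x-axis; with |TC| = 16.6, C = (-19.96, -1.421). ∠TCZ = 90.7° gives CZ at 9.600° from the x-axis; with |CZ| = 23.0, Z = (2.719, 2.415). ∠CZL = 130.0° gives ZL at -40.40° from the x-axis; with |ZL| = 9.9, L = (10.26, -4.001). ∠ZLD = 52.8° gives LD at -167.6° from the x-axis; with |LD| = 17.5, D = (-6.833, -7.759). ∠LDE = 135.9° gives DE at 148.3° from the x-axis; with |DE| = 11.2, E = (-16.36, -1.874). Then |CE| = |E − C| = 3.625.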